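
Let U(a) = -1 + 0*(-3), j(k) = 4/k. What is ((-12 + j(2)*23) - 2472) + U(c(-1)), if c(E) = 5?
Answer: -2439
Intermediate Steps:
U(a) = -1 (U(a) = -1 + 0 = -1)
((-12 + j(2)*23) - 2472) + U(c(-1)) = ((-12 + (4/2)*23) - 2472) - 1 = ((-12 + (4*(½))*23) - 2472) - 1 = ((-12 + 2*23) - 2472) - 1 = ((-12 + 46) - 2472) - 1 = (34 - 2472) - 1 = -2438 - 1 = -2439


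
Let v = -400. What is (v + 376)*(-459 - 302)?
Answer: 18264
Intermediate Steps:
(v + 376)*(-459 - 302) = (-400 + 376)*(-459 - 302) = -24*(-761) = 18264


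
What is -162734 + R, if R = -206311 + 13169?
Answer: -355876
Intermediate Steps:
R = -193142
-162734 + R = -162734 - 193142 = -355876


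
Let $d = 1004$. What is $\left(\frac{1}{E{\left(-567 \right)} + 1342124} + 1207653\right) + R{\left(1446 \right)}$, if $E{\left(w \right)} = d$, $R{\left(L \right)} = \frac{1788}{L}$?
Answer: $\frac{390910246871129}{323693848} \approx 1.2077 \cdot 10^{6}$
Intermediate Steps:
$E{\left(w \right)} = 1004$
$\left(\frac{1}{E{\left(-567 \right)} + 1342124} + 1207653\right) + R{\left(1446 \right)} = \left(\frac{1}{1004 + 1342124} + 1207653\right) + \frac{1788}{1446} = \left(\frac{1}{1343128} + 1207653\right) + 1788 \cdot \frac{1}{1446} = \left(\frac{1}{1343128} + 1207653\right) + \frac{298}{241} = \frac{1622032558585}{1343128} + \frac{298}{241} = \frac{390910246871129}{323693848}$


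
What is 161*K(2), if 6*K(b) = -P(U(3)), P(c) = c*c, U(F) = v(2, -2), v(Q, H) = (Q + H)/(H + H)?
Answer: 0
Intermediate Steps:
v(Q, H) = (H + Q)/(2*H) (v(Q, H) = (H + Q)/((2*H)) = (H + Q)*(1/(2*H)) = (H + Q)/(2*H))
U(F) = 0 (U(F) = (½)*(-2 + 2)/(-2) = (½)*(-½)*0 = 0)
P(c) = c²
K(b) = 0 (K(b) = (-1*0²)/6 = (-1*0)/6 = (⅙)*0 = 0)
161*K(2) = 161*0 = 0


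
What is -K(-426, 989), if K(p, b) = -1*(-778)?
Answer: -778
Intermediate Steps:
K(p, b) = 778
-K(-426, 989) = -1*778 = -778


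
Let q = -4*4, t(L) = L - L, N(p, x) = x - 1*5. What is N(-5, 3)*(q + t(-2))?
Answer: 32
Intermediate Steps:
N(p, x) = -5 + x (N(p, x) = x - 5 = -5 + x)
t(L) = 0
q = -16
N(-5, 3)*(q + t(-2)) = (-5 + 3)*(-16 + 0) = -2*(-16) = 32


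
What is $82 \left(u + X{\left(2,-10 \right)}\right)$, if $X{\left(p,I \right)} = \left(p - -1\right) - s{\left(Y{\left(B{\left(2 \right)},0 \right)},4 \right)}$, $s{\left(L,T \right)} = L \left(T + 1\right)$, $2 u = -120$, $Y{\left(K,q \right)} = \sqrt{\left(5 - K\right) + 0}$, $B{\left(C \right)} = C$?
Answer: $-4674 - 410 \sqrt{3} \approx -5384.1$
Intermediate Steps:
$Y{\left(K,q \right)} = \sqrt{5 - K}$
$u = -60$ ($u = \frac{1}{2} \left(-120\right) = -60$)
$s{\left(L,T \right)} = L \left(1 + T\right)$
$X{\left(p,I \right)} = 1 + p - 5 \sqrt{3}$ ($X{\left(p,I \right)} = \left(p - -1\right) - \sqrt{5 - 2} \left(1 + 4\right) = \left(p + 1\right) - \sqrt{5 - 2} \cdot 5 = \left(1 + p\right) - \sqrt{3} \cdot 5 = \left(1 + p\right) - 5 \sqrt{3} = 1 + p - 5 \sqrt{3}$)
$82 \left(u + X{\left(2,-10 \right)}\right) = 82 \left(-60 + \left(1 + 2 - 5 \sqrt{3}\right)\right) = 82 \left(-60 + \left(3 - 5 \sqrt{3}\right)\right) = 82 \left(-57 - 5 \sqrt{3}\right) = -4674 - 410 \sqrt{3}$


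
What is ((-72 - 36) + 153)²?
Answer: 2025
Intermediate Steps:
((-72 - 36) + 153)² = (-108 + 153)² = 45² = 2025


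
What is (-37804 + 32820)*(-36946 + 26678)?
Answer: 51175712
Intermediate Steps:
(-37804 + 32820)*(-36946 + 26678) = -4984*(-10268) = 51175712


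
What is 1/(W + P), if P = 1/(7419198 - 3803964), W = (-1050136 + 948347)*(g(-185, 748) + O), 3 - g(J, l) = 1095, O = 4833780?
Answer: -3615234/1778385948965726687 ≈ -2.0329e-12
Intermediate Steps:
g(J, l) = -1092 (g(J, l) = 3 - 1*1095 = 3 - 1095 = -1092)
W = -491914478832 (W = (-1050136 + 948347)*(-1092 + 4833780) = -101789*4832688 = -491914478832)
P = 1/3615234 ≈ 2.7661e-7
1/(W + P) = 1/(-491914478832 + 1/3615234) = 1/(-1778385948965726687/3615234) = -3615234/1778385948965726687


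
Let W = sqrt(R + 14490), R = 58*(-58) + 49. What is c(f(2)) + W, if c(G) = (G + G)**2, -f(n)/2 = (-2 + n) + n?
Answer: 64 + 5*sqrt(447) ≈ 169.71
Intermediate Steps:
R = -3315 (R = -3364 + 49 = -3315)
W = 5*sqrt(447) (W = sqrt(-3315 + 14490) = sqrt(11175) = 5*sqrt(447) ≈ 105.71)
f(n) = 4 - 4*n (f(n) = -2*((-2 + n) + n) = -2*(-2 + 2*n) = 4 - 4*n)
c(G) = 4*G**2 (c(G) = (2*G)**2 = 4*G**2)
c(f(2)) + W = 4*(4 - 4*2)**2 + 5*sqrt(447) = 4*(4 - 8)**2 + 5*sqrt(447) = 4*(-4)**2 + 5*sqrt(447) = 4*16 + 5*sqrt(447) = 64 + 5*sqrt(447)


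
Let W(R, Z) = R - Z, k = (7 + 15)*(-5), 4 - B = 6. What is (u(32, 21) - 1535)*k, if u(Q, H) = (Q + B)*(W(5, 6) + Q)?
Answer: 66550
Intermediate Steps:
B = -2 (B = 4 - 1*6 = 4 - 6 = -2)
k = -110 (k = 22*(-5) = -110)
u(Q, H) = (-1 + Q)*(-2 + Q) (u(Q, H) = (Q - 2)*((5 - 1*6) + Q) = (-2 + Q)*((5 - 6) + Q) = (-2 + Q)*(-1 + Q) = (-1 + Q)*(-2 + Q))
(u(32, 21) - 1535)*k = ((2 + 32² - 3*32) - 1535)*(-110) = ((2 + 1024 - 96) - 1535)*(-110) = (930 - 1535)*(-110) = -605*(-110) = 66550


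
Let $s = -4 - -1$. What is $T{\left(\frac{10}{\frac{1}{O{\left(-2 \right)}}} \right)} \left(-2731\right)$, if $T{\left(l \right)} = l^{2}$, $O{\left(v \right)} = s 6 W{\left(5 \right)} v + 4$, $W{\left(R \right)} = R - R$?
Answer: $-4369600$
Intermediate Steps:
$W{\left(R \right)} = 0$
$s = -3$ ($s = -4 + 1 = -3$)
$O{\left(v \right)} = 4$ ($O{\left(v \right)} = \left(-3\right) 6 \cdot 0 v + 4 = \left(-18\right) 0 v + 4 = 0 v + 4 = 0 + 4 = 4$)
$T{\left(\frac{10}{\frac{1}{O{\left(-2 \right)}}} \right)} \left(-2731\right) = \left(\frac{10}{\frac{1}{4}}\right)^{2} \left(-2731\right) = \left(10 \frac{1}{\frac{1}{4}}\right)^{2} \left(-2731\right) = \left(10 \cdot 4\right)^{2} \left(-2731\right) = 40^{2} \left(-2731\right) = 1600 \left(-2731\right) = -4369600$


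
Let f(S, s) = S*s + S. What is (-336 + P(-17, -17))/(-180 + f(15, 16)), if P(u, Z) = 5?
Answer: -331/75 ≈ -4.4133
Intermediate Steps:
f(S, s) = S + S*s
(-336 + P(-17, -17))/(-180 + f(15, 16)) = (-336 + 5)/(-180 + 15*(1 + 16)) = -331/(-180 + 15*17) = -331/(-180 + 255) = -331/75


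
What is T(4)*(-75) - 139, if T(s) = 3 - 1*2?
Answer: -214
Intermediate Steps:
T(s) = 1 (T(s) = 3 - 2 = 1)
T(4)*(-75) - 139 = 1*(-75) - 139 = -75 - 139 = -214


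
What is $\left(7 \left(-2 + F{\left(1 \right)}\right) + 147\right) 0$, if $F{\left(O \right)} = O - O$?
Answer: $0$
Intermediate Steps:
$F{\left(O \right)} = 0$
$\left(7 \left(-2 + F{\left(1 \right)}\right) + 147\right) 0 = \left(7 \left(-2 + 0\right) + 147\right) 0 = \left(7 \left(-2\right) + 147\right) 0 = \left(-14 + 147\right) 0 = 133 \cdot 0 = 0$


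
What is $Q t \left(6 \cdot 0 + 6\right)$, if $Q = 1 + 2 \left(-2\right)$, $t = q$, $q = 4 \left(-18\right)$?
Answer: $1296$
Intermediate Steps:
$q = -72$
$t = -72$
$Q = -3$ ($Q = 1 - 4 = -3$)
$Q t \left(6 \cdot 0 + 6\right) = \left(-3\right) \left(-72\right) \left(6 \cdot 0 + 6\right) = 216 \left(0 + 6\right) = 216 \cdot 6 = 1296$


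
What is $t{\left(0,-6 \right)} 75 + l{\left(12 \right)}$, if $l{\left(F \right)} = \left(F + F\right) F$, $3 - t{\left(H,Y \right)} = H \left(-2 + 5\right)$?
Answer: $513$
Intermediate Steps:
$t{\left(H,Y \right)} = 3 - 3 H$ ($t{\left(H,Y \right)} = 3 - H \left(-2 + 5\right) = 3 - H 3 = 3 - 3 H$)
$l{\left(F \right)} = 2 F^{2}$ ($l{\left(F \right)} = 2 F F = 2 F^{2}$)
$t{\left(0,-6 \right)} 75 + l{\left(12 \right)} = \left(3 - 0\right) 75 + 2 \cdot 12^{2} = \left(3 + 0\right) 75 + 2 \cdot 144 = 3 \cdot 75 + 288 = 225 + 288 = 513$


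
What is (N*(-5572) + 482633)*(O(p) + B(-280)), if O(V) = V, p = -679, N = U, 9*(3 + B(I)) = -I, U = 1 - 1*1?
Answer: -2827264114/9 ≈ -3.1414e+8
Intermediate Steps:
U = 0 (U = 1 - 1 = 0)
B(I) = -3 - I/9 (B(I) = -3 + (-I)/9 = -3 - I/9)
N = 0
(N*(-5572) + 482633)*(O(p) + B(-280)) = (0*(-5572) + 482633)*(-679 + (-3 - ⅑*(-280))) = (0 + 482633)*(-679 + (-3 + 280/9)) = 482633*(-679 + 253/9) = 482633*(-5858/9) = -2827264114/9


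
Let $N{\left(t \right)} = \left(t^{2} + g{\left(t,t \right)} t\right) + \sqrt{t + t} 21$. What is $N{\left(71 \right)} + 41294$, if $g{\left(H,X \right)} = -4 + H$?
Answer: $51092 + 21 \sqrt{142} \approx 51342.0$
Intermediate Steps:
$N{\left(t \right)} = t^{2} + t \left(-4 + t\right) + 21 \sqrt{2} \sqrt{t}$ ($N{\left(t \right)} = \left(t^{2} + \left(-4 + t\right) t\right) + \sqrt{t + t} 21 = \left(t^{2} + t \left(-4 + t\right)\right) + \sqrt{2 t} 21 = \left(t^{2} + t \left(-4 + t\right)\right) + \sqrt{2} \sqrt{t} 21 = \left(t^{2} + t \left(-4 + t\right)\right) + 21 \sqrt{2} \sqrt{t} = t^{2} + t \left(-4 + t\right) + 21 \sqrt{2} \sqrt{t}$)
$N{\left(71 \right)} + 41294 = \left(71^{2} + 71 \left(-4 + 71\right) + 21 \sqrt{2} \sqrt{71}\right) + 41294 = \left(5041 + 71 \cdot 67 + 21 \sqrt{142}\right) + 41294 = \left(5041 + 4757 + 21 \sqrt{142}\right) + 41294 = \left(9798 + 21 \sqrt{142}\right) + 41294 = 51092 + 21 \sqrt{142}$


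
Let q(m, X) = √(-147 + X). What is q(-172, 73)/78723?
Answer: I*√74/78723 ≈ 0.00010927*I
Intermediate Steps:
q(-172, 73)/78723 = √(-147 + 73)/78723 = √(-74)*(1/78723) = (I*√74)*(1/78723) = I*√74/78723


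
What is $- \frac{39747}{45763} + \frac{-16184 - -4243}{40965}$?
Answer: $- \frac{2174691838}{1874681295} \approx -1.16$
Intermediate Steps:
$- \frac{39747}{45763} + \frac{-16184 - -4243}{40965} = \left(-39747\right) \frac{1}{45763} + \left(-16184 + 4243\right) \frac{1}{40965} = - \frac{39747}{45763} - \frac{11941}{40965} = - \frac{2174691838}{1874681295}$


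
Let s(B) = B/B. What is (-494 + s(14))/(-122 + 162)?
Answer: -493/40 ≈ -12.325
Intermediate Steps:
s(B) = 1
(-494 + s(14))/(-122 + 162) = (-494 + 1)/(-122 + 162) = -493/40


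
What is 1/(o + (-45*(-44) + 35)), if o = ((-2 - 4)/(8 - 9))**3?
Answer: 1/2231 ≈ 0.00044823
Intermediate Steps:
o = 216 (o = (-6/(-1))**3 = (-6*(-1))**3 = 6**3 = 216)
1/(o + (-45*(-44) + 35)) = 1/(216 + (-45*(-44) + 35)) = 1/(216 + (1980 + 35)) = 1/(216 + 2015) = 1/2231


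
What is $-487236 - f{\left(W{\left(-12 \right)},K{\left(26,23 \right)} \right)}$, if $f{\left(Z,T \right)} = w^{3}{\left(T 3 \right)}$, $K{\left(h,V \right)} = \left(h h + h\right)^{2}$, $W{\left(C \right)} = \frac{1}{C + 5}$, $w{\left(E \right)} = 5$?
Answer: $-487361$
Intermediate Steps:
$W{\left(C \right)} = \frac{1}{5 + C}$
$K{\left(h,V \right)} = \left(h + h^{2}\right)^{2}$ ($K{\left(h,V \right)} = \left(h^{2} + h\right)^{2} = \left(h + h^{2}\right)^{2}$)
$f{\left(Z,T \right)} = 125$ ($f{\left(Z,T \right)} = 5^{3} = 125$)
$-487236 - f{\left(W{\left(-12 \right)},K{\left(26,23 \right)} \right)} = -487236 - 125 = -487361$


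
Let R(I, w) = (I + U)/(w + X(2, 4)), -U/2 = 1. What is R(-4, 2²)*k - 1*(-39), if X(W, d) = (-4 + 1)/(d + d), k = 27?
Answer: -165/29 ≈ -5.6897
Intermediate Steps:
U = -2 (U = -2*1 = -2)
X(W, d) = -3/(2*d) (X(W, d) = -3*1/(2*d) = -3/(2*d))
R(I, w) = (-2 + I)/(-3/8 + w) (R(I, w) = (I - 2)/(w - 3/2/4) = (-2 + I)/(w - 3/2*¼) = (-2 + I)/(w - 3/8) = (-2 + I)/(-3/8 + w))
R(-4, 2²)*k - 1*(-39) = (8*(-2 - 4)/(-3 + 8*2²))*27 - 1*(-39) = (8*(-6)/(-3 + 8*4))*27 + 39 = (8*(-6)/(-3 + 32))*27 + 39 = (8*(-6)/29)*27 + 39 = (8*(1/29)*(-6))*27 + 39 = -48/29*27 + 39 = -1296/29 + 39 = -165/29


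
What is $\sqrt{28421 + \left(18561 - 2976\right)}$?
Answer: $\sqrt{44006} \approx 209.78$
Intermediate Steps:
$\sqrt{28421 + \left(18561 - 2976\right)} = \sqrt{28421 + 15585} = \sqrt{44006}$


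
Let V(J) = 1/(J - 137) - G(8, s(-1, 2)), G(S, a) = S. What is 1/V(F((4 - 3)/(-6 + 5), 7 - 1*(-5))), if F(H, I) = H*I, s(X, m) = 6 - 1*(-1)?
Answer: -149/1193 ≈ -0.12490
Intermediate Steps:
s(X, m) = 7 (s(X, m) = 6 + 1 = 7)
V(J) = -8 + 1/(-137 + J) (V(J) = 1/(J - 137) - 1*8 = 1/(-137 + J) - 8 = -8 + 1/(-137 + J))
1/V(F((4 - 3)/(-6 + 5), 7 - 1*(-5))) = 1/((1097 - 8*(4 - 3)/(-6 + 5)*(7 - 1*(-5)))/(-137 + ((4 - 3)/(-6 + 5))*(7 - 1*(-5)))) = 1/((1097 - 8*1/(-1)*(7 + 5))/(-137 + (1/(-1))*(7 + 5))) = 1/((1097 - 8*1*(-1)*12)/(-137 + (1*(-1))*12)) = 1/((1097 - (-8)*12)/(-137 - 1*12)) = 1/((1097 - 8*(-12))/(-137 - 12)) = 1/((1097 + 96)/(-149)) = 1/(-1/149*1193) = 1/(-1193/149) = -149/1193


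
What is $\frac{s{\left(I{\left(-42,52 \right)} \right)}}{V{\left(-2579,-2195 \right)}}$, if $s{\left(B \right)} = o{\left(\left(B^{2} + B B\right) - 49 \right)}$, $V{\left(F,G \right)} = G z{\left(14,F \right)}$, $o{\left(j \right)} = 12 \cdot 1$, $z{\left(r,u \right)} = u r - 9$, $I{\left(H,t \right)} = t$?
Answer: $\frac{12}{79272425} \approx 1.5138 \cdot 10^{-7}$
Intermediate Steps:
$z{\left(r,u \right)} = -9 + r u$ ($z{\left(r,u \right)} = r u - 9 = -9 + r u$)
$o{\left(j \right)} = 12$
$V{\left(F,G \right)} = G \left(-9 + 14 F\right)$
$s{\left(B \right)} = 12$
$\frac{s{\left(I{\left(-42,52 \right)} \right)}}{V{\left(-2579,-2195 \right)}} = \frac{12}{\left(-2195\right) \left(-9 + 14 \left(-2579\right)\right)} = \frac{12}{\left(-2195\right) \left(-9 - 36106\right)} = \frac{12}{\left(-2195\right) \left(-36115\right)} = \frac{12}{79272425}$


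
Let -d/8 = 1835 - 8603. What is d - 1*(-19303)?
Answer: 73447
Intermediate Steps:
d = 54144 (d = -8*(1835 - 8603) = -8*(-6768) = 54144)
d - 1*(-19303) = 54144 - 1*(-19303) = 54144 + 19303 = 73447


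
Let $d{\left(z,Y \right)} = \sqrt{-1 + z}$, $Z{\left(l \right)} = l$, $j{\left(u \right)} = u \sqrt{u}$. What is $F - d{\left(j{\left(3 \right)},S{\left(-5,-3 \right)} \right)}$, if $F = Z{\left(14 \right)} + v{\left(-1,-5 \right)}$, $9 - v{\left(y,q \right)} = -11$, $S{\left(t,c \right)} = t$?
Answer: $34 - \sqrt{-1 + 3 \sqrt{3}} \approx 31.952$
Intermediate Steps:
$j{\left(u \right)} = u^{\frac{3}{2}}$
$v{\left(y,q \right)} = 20$ ($v{\left(y,q \right)} = 9 - -11 = 9 + 11 = 20$)
$F = 34$ ($F = 14 + 20 = 34$)
$F - d{\left(j{\left(3 \right)},S{\left(-5,-3 \right)} \right)} = 34 - \sqrt{-1 + 3^{\frac{3}{2}}} = 34 - \sqrt{-1 + 3 \sqrt{3}}$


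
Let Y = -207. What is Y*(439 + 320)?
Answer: -157113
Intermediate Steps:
Y*(439 + 320) = -207*(439 + 320) = -207*759 = -157113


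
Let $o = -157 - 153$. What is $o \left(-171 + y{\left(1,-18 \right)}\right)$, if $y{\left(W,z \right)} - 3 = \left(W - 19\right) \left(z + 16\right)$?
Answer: $40920$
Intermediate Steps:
$y{\left(W,z \right)} = 3 + \left(-19 + W\right) \left(16 + z\right)$ ($y{\left(W,z \right)} = 3 + \left(W - 19\right) \left(z + 16\right) = 3 + \left(-19 + W\right) \left(16 + z\right)$)
$o = -310$
$o \left(-171 + y{\left(1,-18 \right)}\right) = - 310 \left(-171 + \left(-301 - -342 + 16 \cdot 1 + 1 \left(-18\right)\right)\right) = - 310 \left(-171 + \left(-301 + 342 + 16 - 18\right)\right) = - 310 \left(-171 + 39\right) = \left(-310\right) \left(-132\right) = 40920$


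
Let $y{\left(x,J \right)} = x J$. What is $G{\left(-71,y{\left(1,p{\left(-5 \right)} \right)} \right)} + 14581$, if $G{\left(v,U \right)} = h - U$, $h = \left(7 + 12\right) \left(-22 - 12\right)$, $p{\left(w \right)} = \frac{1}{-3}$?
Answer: $\frac{41806}{3} \approx 13935.0$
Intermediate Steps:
$p{\left(w \right)} = - \frac{1}{3}$
$h = -646$ ($h = 19 \left(-34\right) = -646$)
$y{\left(x,J \right)} = J x$
$G{\left(v,U \right)} = -646 - U$
$G{\left(-71,y{\left(1,p{\left(-5 \right)} \right)} \right)} + 14581 = \left(-646 - \left(- \frac{1}{3}\right) 1\right) + 14581 = \left(-646 - - \frac{1}{3}\right) + 14581 = \left(-646 + \frac{1}{3}\right) + 14581 = - \frac{1937}{3} + 14581 = \frac{41806}{3}$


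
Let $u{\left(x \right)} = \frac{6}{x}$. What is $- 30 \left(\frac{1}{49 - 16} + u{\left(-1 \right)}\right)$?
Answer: $\frac{1970}{11} \approx 179.09$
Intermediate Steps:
$- 30 \left(\frac{1}{49 - 16} + u{\left(-1 \right)}\right) = - 30 \left(\frac{1}{49 - 16} + \frac{6}{-1}\right) = - 30 \left(\frac{1}{33} + 6 \left(-1\right)\right) = - 30 \left(\frac{1}{33} - 6\right) = \left(-30\right) \left(- \frac{197}{33}\right) = \frac{1970}{11}$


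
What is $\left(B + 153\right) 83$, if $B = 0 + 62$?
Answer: $17845$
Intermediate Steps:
$B = 62$
$\left(B + 153\right) 83 = \left(62 + 153\right) 83 = 215 \cdot 83 = 17845$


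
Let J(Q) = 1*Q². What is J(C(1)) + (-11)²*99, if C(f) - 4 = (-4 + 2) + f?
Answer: 11988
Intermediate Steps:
C(f) = 2 + f (C(f) = 4 + ((-4 + 2) + f) = 4 + (-2 + f) = 2 + f)
J(Q) = Q²
J(C(1)) + (-11)²*99 = (2 + 1)² + (-11)²*99 = 3² + 121*99 = 9 + 11979 = 11988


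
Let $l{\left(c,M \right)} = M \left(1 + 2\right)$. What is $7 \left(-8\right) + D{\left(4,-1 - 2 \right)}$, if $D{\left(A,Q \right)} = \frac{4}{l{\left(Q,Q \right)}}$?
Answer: $- \frac{508}{9} \approx -56.444$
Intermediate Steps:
$l{\left(c,M \right)} = 3 M$ ($l{\left(c,M \right)} = M 3 = 3 M$)
$D{\left(A,Q \right)} = \frac{4}{3 Q}$
$7 \left(-8\right) + D{\left(4,-1 - 2 \right)} = 7 \left(-8\right) + \frac{4}{3 \left(-1 - 2\right)} = -56 + \frac{4}{3 \left(-3\right)} = -56 + \frac{4}{3} \left(- \frac{1}{3}\right) = -56 - \frac{4}{9} = - \frac{508}{9}$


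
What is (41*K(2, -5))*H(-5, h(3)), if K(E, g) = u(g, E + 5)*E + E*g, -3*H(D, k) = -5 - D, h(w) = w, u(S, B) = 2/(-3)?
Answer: 0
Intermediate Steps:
u(S, B) = -⅔ (u(S, B) = 2*(-⅓) = -⅔)
H(D, k) = 5/3 + D/3 (H(D, k) = -(-5 - D)/3 = 5/3 + D/3)
K(E, g) = -2*E/3 + E*g
(41*K(2, -5))*H(-5, h(3)) = (41*((⅓)*2*(-2 + 3*(-5))))*(5/3 + (⅓)*(-5)) = (41*((⅓)*2*(-2 - 15)))*(5/3 - 5/3) = (41*((⅓)*2*(-17)))*0 = (41*(-34/3))*0 = -1394/3*0 = 0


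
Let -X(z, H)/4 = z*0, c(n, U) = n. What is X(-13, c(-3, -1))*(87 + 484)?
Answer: 0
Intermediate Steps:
X(z, H) = 0 (X(z, H) = -4*z*0 = -4*0 = 0)
X(-13, c(-3, -1))*(87 + 484) = 0*(87 + 484) = 0*571 = 0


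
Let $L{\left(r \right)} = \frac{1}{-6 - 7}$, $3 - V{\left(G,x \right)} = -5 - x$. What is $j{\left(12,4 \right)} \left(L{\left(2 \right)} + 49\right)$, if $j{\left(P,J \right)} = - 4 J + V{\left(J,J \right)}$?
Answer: $- \frac{2544}{13} \approx -195.69$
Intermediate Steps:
$V{\left(G,x \right)} = 8 + x$ ($V{\left(G,x \right)} = 3 - \left(-5 - x\right) = 3 + \left(5 + x\right) = 8 + x$)
$j{\left(P,J \right)} = 8 - 3 J$ ($j{\left(P,J \right)} = - 4 J + \left(8 + J\right) = 8 - 3 J$)
$L{\left(r \right)} = - \frac{1}{13}$ ($L{\left(r \right)} = \frac{1}{-13} = - \frac{1}{13}$)
$j{\left(12,4 \right)} \left(L{\left(2 \right)} + 49\right) = \left(8 - 12\right) \left(- \frac{1}{13} + 49\right) = \left(8 - 12\right) \frac{636}{13} = \left(-4\right) \frac{636}{13} = - \frac{2544}{13}$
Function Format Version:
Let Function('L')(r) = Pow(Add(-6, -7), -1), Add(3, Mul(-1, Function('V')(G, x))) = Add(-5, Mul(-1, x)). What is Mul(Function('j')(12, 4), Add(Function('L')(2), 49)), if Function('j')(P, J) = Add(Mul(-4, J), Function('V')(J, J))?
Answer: Rational(-2544, 13) ≈ -195.69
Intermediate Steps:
Function('V')(G, x) = Add(8, x) (Function('V')(G, x) = Add(3, Mul(-1, Add(-5, Mul(-1, x)))) = Add(3, Add(5, x)) = Add(8, x))
Function('j')(P, J) = Add(8, Mul(-3, J)) (Function('j')(P, J) = Add(Mul(-4, J), Add(8, J)) = Add(8, Mul(-3, J)))
Function('L')(r) = Rational(-1, 13) (Function('L')(r) = Pow(-13, -1) = Rational(-1, 13))
Mul(Function('j')(12, 4), Add(Function('L')(2), 49)) = Mul(Add(8, Mul(-3, 4)), Add(Rational(-1, 13), 49)) = Mul(Add(8, -12), Rational(636, 13)) = Mul(-4, Rational(636, 13)) = Rational(-2544, 13)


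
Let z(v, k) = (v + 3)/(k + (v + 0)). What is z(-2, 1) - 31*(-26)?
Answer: 805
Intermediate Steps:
z(v, k) = (3 + v)/(k + v)
z(-2, 1) - 31*(-26) = (3 - 2)/(1 - 2) - 31*(-26) = 1/(-1) + 806 = -1*1 + 806 = -1 + 806 = 805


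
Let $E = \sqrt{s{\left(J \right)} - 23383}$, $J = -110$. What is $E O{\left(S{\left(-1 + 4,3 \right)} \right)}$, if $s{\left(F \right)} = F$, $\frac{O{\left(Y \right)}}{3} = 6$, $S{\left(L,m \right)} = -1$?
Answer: $18 i \sqrt{23493} \approx 2758.9 i$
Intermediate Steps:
$O{\left(Y \right)} = 18$ ($O{\left(Y \right)} = 3 \cdot 6 = 18$)
$E = i \sqrt{23493}$ ($E = \sqrt{-110 - 23383} = \sqrt{-23493} = i \sqrt{23493} \approx 153.27 i$)
$E O{\left(S{\left(-1 + 4,3 \right)} \right)} = i \sqrt{23493} \cdot 18 = 18 i \sqrt{23493}$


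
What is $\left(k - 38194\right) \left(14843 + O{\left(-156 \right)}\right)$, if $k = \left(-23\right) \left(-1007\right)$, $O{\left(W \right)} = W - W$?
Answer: $-223134819$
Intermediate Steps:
$O{\left(W \right)} = 0$
$k = 23161$
$\left(k - 38194\right) \left(14843 + O{\left(-156 \right)}\right) = \left(23161 - 38194\right) \left(14843 + 0\right) = \left(-15033\right) 14843 = -223134819$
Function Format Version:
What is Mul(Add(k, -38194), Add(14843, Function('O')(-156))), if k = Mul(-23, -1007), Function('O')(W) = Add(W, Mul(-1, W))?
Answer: -223134819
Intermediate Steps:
Function('O')(W) = 0
k = 23161
Mul(Add(k, -38194), Add(14843, Function('O')(-156))) = Mul(Add(23161, -38194), Add(14843, 0)) = Mul(-15033, 14843) = -223134819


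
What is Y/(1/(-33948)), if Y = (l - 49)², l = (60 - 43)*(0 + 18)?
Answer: -2242231452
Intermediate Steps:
l = 306 (l = 17*18 = 306)
Y = 66049 (Y = (306 - 49)² = 257² = 66049)
Y/(1/(-33948)) = 66049/(1/(-33948)) = 66049/(-1/33948) = 66049*(-33948) = -2242231452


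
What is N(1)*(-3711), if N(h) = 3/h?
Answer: -11133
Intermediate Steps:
N(1)*(-3711) = (3/1)*(-3711) = (3*1)*(-3711) = 3*(-3711) = -11133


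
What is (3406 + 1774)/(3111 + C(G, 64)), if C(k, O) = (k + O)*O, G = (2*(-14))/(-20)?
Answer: 25900/36483 ≈ 0.70992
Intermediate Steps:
G = 7/5 (G = -28*(-1/20) = 7/5 ≈ 1.4000)
C(k, O) = O*(O + k) (C(k, O) = (O + k)*O = O*(O + k))
(3406 + 1774)/(3111 + C(G, 64)) = (3406 + 1774)/(3111 + 64*(64 + 7/5)) = 5180/(3111 + 64*(327/5)) = 5180/(3111 + 20928/5) = 5180/(36483/5) = 5180*(5/36483) = 25900/36483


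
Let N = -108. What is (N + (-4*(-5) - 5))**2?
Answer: 8649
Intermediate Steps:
(N + (-4*(-5) - 5))**2 = (-108 + (-4*(-5) - 5))**2 = (-108 + (20 - 5))**2 = (-108 + 15)**2 = (-93)**2 = 8649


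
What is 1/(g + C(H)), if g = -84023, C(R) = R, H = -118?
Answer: -1/84141 ≈ -1.1885e-5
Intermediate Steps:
1/(g + C(H)) = 1/(-84023 - 118) = 1/(-84141) = -1/84141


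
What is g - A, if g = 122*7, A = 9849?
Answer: -8995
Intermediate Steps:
g = 854
g - A = 854 - 1*9849 = 854 - 9849 = -8995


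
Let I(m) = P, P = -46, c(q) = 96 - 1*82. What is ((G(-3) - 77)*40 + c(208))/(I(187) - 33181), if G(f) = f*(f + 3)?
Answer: 3066/33227 ≈ 0.092274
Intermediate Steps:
G(f) = f*(3 + f)
c(q) = 14 (c(q) = 96 - 82 = 14)
I(m) = -46
((G(-3) - 77)*40 + c(208))/(I(187) - 33181) = ((-3*(3 - 3) - 77)*40 + 14)/(-46 - 33181) = ((-3*0 - 77)*40 + 14)/(-33227) = ((0 - 77)*40 + 14)*(-1/33227) = (-77*40 + 14)*(-1/33227) = (-3080 + 14)*(-1/33227) = -3066*(-1/33227) = 3066/33227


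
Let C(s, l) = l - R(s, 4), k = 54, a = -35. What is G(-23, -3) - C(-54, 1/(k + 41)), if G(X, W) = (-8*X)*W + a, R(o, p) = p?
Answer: -55386/95 ≈ -583.01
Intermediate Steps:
C(s, l) = -4 + l (C(s, l) = l - 1*4 = l - 4 = -4 + l)
G(X, W) = -35 - 8*W*X (G(X, W) = (-8*X)*W - 35 = -8*W*X - 35 = -35 - 8*W*X)
G(-23, -3) - C(-54, 1/(k + 41)) = (-35 - 8*(-3)*(-23)) - (-4 + 1/(54 + 41)) = (-35 - 552) - (-4 + 1/95) = -587 - (-4 + 1/95) = -587 - 1*(-379/95) = -587 + 379/95 = -55386/95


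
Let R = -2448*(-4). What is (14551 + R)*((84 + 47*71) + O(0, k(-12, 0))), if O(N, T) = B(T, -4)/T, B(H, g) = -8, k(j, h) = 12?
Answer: 249783523/3 ≈ 8.3261e+7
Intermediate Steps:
R = 9792
O(N, T) = -8/T
(14551 + R)*((84 + 47*71) + O(0, k(-12, 0))) = (14551 + 9792)*((84 + 47*71) - 8/12) = 24343*((84 + 3337) - 8*1/12) = 24343*(3421 - ⅔) = 24343*(10261/3) = 249783523/3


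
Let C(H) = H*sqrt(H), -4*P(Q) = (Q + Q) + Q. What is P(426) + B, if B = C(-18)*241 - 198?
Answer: -1035/2 - 13014*I*sqrt(2) ≈ -517.5 - 18405.0*I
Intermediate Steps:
P(Q) = -3*Q/4 (P(Q) = -((Q + Q) + Q)/4 = -(2*Q + Q)/4 = -3*Q/4)
C(H) = H**(3/2)
B = -198 - 13014*I*sqrt(2) (B = (-18)**(3/2)*241 - 198 = -54*I*sqrt(2)*241 - 198 = -13014*I*sqrt(2) - 198 = -198 - 13014*I*sqrt(2) ≈ -198.0 - 18405.0*I)
P(426) + B = -3/4*426 + (-198 - 13014*I*sqrt(2)) = -639/2 + (-198 - 13014*I*sqrt(2)) = -1035/2 - 13014*I*sqrt(2)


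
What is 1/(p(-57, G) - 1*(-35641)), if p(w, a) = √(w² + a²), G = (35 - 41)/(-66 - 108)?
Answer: 29974081/1068303488511 - 29*√2732410/1068303488511 ≈ 2.8013e-5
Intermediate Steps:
G = 1/29 (G = -6/(-174) = -6*(-1/174) = 1/29 ≈ 0.034483)
p(w, a) = √(a² + w²)
1/(p(-57, G) - 1*(-35641)) = 1/(√((1/29)² + (-57)²) - 1*(-35641)) = 1/(√(1/841 + 3249) + 35641) = 1/(√(2732410/841) + 35641) = 1/(√2732410/29 + 35641) = 1/(35641 + √2732410/29)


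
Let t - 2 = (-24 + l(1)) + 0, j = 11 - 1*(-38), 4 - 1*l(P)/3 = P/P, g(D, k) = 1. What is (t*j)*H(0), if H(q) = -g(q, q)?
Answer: 637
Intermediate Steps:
l(P) = 9 (l(P) = 12 - 3*P/P = 12 - 3*1 = 12 - 3 = 9)
j = 49 (j = 11 + 38 = 49)
H(q) = -1 (H(q) = -1*1 = -1)
t = -13 (t = 2 + ((-24 + 9) + 0) = 2 + (-15 + 0) = 2 - 15 = -13)
(t*j)*H(0) = -13*49*(-1) = -637*(-1) = 637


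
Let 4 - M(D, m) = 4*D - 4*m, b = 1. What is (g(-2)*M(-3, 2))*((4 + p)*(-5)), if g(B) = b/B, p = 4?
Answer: 480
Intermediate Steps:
M(D, m) = 4 - 4*D + 4*m (M(D, m) = 4 - (4*D - 4*m) = 4 - (-4*m + 4*D) = 4 + (-4*D + 4*m) = 4 - 4*D + 4*m)
g(B) = 1/B
(g(-2)*M(-3, 2))*((4 + p)*(-5)) = ((4 - 4*(-3) + 4*2)/(-2))*((4 + 4)*(-5)) = (-(4 + 12 + 8)/2)*(8*(-5)) = -½*24*(-40) = -12*(-40) = 480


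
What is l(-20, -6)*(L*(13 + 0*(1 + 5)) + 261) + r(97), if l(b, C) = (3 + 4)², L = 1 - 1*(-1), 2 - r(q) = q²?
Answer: 4656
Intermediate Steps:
r(q) = 2 - q²
L = 2 (L = 1 + 1 = 2)
l(b, C) = 49 (l(b, C) = 7² = 49)
l(-20, -6)*(L*(13 + 0*(1 + 5)) + 261) + r(97) = 49*(2*(13 + 0*(1 + 5)) + 261) + (2 - 1*97²) = 49*(2*(13 + 0*6) + 261) + (2 - 1*9409) = 49*(2*(13 + 0) + 261) + (2 - 9409) = 49*(2*13 + 261) - 9407 = 49*(26 + 261) - 9407 = 49*287 - 9407 = 14063 - 9407 = 4656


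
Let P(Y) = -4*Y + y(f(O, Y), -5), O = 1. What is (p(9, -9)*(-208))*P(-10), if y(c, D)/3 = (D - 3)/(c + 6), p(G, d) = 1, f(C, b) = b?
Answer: -9568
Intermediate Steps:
y(c, D) = 3*(-3 + D)/(6 + c) (y(c, D) = 3*((D - 3)/(c + 6)) = 3*((-3 + D)/(6 + c)) = 3*(-3 + D)/(6 + c))
P(Y) = -24/(6 + Y) - 4*Y (P(Y) = -4*Y + 3*(-3 - 5)/(6 + Y) = -4*Y + 3*(-8)/(6 + Y) = -4*Y - 24/(6 + Y) = -24/(6 + Y) - 4*Y)
(p(9, -9)*(-208))*P(-10) = (1*(-208))*(4*(-6 - 1*(-10)*(6 - 10))/(6 - 10)) = -832*(-6 - 1*(-10)*(-4))/(-4) = -832*(-1)*(-6 - 40)/4 = -832*(-1)*(-46)/4 = -208*46 = -9568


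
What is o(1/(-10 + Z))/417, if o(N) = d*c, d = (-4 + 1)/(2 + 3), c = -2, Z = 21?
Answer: 2/695 ≈ 0.0028777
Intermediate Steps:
d = -⅗ (d = -3/5 = -3*⅕ = -⅗ ≈ -0.60000)
o(N) = 6/5 (o(N) = -⅗*(-2) = 6/5)
o(1/(-10 + Z))/417 = (6/5)/417 = (6/5)*(1/417) = 2/695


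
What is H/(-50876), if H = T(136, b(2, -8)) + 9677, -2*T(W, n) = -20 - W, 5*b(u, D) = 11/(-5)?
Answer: -9755/50876 ≈ -0.19174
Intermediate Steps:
b(u, D) = -11/25 (b(u, D) = (11/(-5))/5 = (11*(-⅕))/5 = (⅕)*(-11/5) = -11/25)
T(W, n) = 10 + W/2 (T(W, n) = -(-20 - W)/2 = 10 + W/2)
H = 9755 (H = (10 + (½)*136) + 9677 = (10 + 68) + 9677 = 78 + 9677 = 9755)
H/(-50876) = 9755/(-50876) = 9755*(-1/50876) = -9755/50876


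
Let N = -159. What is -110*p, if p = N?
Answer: 17490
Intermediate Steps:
p = -159
-110*p = -110*(-159) = 17490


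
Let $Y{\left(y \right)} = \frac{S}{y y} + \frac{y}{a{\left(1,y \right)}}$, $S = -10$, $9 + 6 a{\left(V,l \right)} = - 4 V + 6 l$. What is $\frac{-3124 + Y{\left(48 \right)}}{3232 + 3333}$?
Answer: $- \frac{989352799}{2079792000} \approx -0.4757$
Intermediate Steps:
$a{\left(V,l \right)} = - \frac{3}{2} + l - \frac{2 V}{3}$ ($a{\left(V,l \right)} = - \frac{3}{2} + \frac{- 4 V + 6 l}{6} = - \frac{3}{2} - \left(- l + \frac{2 V}{3}\right) = - \frac{3}{2} + l - \frac{2 V}{3}$)
$Y{\left(y \right)} = - \frac{10}{y^{2}} + \frac{y}{- \frac{13}{6} + y}$ ($Y{\left(y \right)} = - \frac{10}{y y} + \frac{y}{- \frac{3}{2} + y - \frac{2}{3}} = - \frac{10}{y^{2}} + \frac{y}{- \frac{3}{2} + y - \frac{2}{3}} = - \frac{10}{y^{2}} + \frac{y}{- \frac{13}{6} + y}$)
$\frac{-3124 + Y{\left(48 \right)}}{3232 + 3333} = \frac{-3124 + \frac{2 \left(65 - 1440 + 3 \cdot 48^{3}\right)}{2304 \left(-13 + 6 \cdot 48\right)}}{3232 + 3333} = \frac{-3124 + 2 \cdot \frac{1}{2304} \frac{1}{-13 + 288} \left(65 - 1440 + 3 \cdot 110592\right)}{6565} = \left(-3124 + 2 \cdot \frac{1}{2304} \cdot \frac{1}{275} \left(65 - 1440 + 331776\right)\right) \frac{1}{6565} = \left(-3124 + 2 \cdot \frac{1}{2304} \cdot \frac{1}{275} \cdot 330401\right) \frac{1}{6565} = \left(-3124 + \frac{330401}{316800}\right) \frac{1}{6565} = \left(- \frac{989352799}{316800}\right) \frac{1}{6565} = - \frac{989352799}{2079792000}$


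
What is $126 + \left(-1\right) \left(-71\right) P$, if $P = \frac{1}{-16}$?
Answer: $\frac{1945}{16} \approx 121.56$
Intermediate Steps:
$P = - \frac{1}{16} \approx -0.0625$
$126 + \left(-1\right) \left(-71\right) P = 126 + \left(-1\right) \left(-71\right) \left(- \frac{1}{16}\right) = 126 + 71 \left(- \frac{1}{16}\right) = 126 - \frac{71}{16} = \frac{1945}{16}$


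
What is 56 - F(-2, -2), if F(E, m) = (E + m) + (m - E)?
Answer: 60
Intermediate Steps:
F(E, m) = 2*m
56 - F(-2, -2) = 56 - 2*(-2) = 56 - 1*(-4) = 56 + 4 = 60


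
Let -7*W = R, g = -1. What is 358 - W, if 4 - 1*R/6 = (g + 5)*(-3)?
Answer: 2602/7 ≈ 371.71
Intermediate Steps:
R = 96 (R = 24 - 6*(-1 + 5)*(-3) = 24 - 24*(-3) = 24 - 6*(-12) = 24 + 72 = 96)
W = -96/7 (W = -1/7*96 = -96/7 ≈ -13.714)
358 - W = 358 - 1*(-96/7) = 358 + 96/7 = 2602/7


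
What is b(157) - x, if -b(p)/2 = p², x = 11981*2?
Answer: -73260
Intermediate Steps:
x = 23962
b(p) = -2*p²
b(157) - x = -2*157² - 1*23962 = -2*24649 - 23962 = -49298 - 23962 = -73260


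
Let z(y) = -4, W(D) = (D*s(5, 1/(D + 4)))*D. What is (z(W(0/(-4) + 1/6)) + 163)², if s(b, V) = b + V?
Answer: 25281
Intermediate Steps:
s(b, V) = V + b
W(D) = D²*(5 + 1/(4 + D)) (W(D) = (D*(1/(D + 4) + 5))*D = (D*(1/(4 + D) + 5))*D = (D*(5 + 1/(4 + D)))*D = D²*(5 + 1/(4 + D)))
(z(W(0/(-4) + 1/6)) + 163)² = (-4 + 163)² = 159² = 25281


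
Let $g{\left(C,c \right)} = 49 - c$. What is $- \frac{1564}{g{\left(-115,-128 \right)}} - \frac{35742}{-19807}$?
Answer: $- \frac{24651814}{3505839} \approx -7.0316$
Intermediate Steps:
$- \frac{1564}{g{\left(-115,-128 \right)}} - \frac{35742}{-19807} = - \frac{1564}{49 - -128} - \frac{35742}{-19807} = - \frac{1564}{49 + 128} - - \frac{35742}{19807} = - \frac{1564}{177} + \frac{35742}{19807} = - \frac{24651814}{3505839}$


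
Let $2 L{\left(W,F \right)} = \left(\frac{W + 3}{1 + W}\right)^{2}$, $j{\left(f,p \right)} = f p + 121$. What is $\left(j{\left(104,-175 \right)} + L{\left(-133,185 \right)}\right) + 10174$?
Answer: $- \frac{68864135}{8712} \approx -7904.5$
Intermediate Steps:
$j{\left(f,p \right)} = 121 + f p$
$L{\left(W,F \right)} = \frac{\left(3 + W\right)^{2}}{2 \left(1 + W\right)^{2}}$ ($L{\left(W,F \right)} = \frac{\left(\frac{W + 3}{1 + W}\right)^{2}}{2} = \frac{\left(\frac{3 + W}{1 + W}\right)^{2}}{2} = \frac{\frac{1}{\left(1 + W\right)^{2}} \left(3 + W\right)^{2}}{2} = \frac{\left(3 + W\right)^{2}}{2 \left(1 + W\right)^{2}}$)
$\left(j{\left(104,-175 \right)} + L{\left(-133,185 \right)}\right) + 10174 = \left(\left(121 + 104 \left(-175\right)\right) + \frac{\left(3 - 133\right)^{2}}{2 \left(1 - 133\right)^{2}}\right) + 10174 = \left(\left(121 - 18200\right) + \frac{\left(-130\right)^{2}}{2 \cdot 17424}\right) + 10174 = \left(-18079 + \frac{1}{2} \cdot \frac{1}{17424} \cdot 16900\right) + 10174 = \left(-18079 + \frac{4225}{8712}\right) + 10174 = - \frac{157500023}{8712} + 10174 = - \frac{68864135}{8712}$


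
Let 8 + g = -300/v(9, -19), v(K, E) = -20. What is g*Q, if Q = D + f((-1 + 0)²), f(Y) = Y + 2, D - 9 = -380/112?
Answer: 241/4 ≈ 60.250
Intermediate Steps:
D = 157/28 (D = 9 - 380/112 = 9 - 380*1/112 = 9 - 95/28 = 157/28 ≈ 5.6071)
g = 7 (g = -8 - 300/(-20) = -8 - 300*(-1/20) = -8 + 15 = 7)
f(Y) = 2 + Y
Q = 241/28 (Q = 157/28 + (2 + (-1 + 0)²) = 157/28 + (2 + (-1)²) = 157/28 + (2 + 1) = 157/28 + 3 = 241/28 ≈ 8.6071)
g*Q = 7*(241/28) = 241/4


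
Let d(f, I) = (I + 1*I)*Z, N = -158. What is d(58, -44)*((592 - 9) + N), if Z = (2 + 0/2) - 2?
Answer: 0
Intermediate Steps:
Z = 0 (Z = (2 + 0*(½)) - 2 = (2 + 0) - 2 = 2 - 2 = 0)
d(f, I) = 0 (d(f, I) = (I + 1*I)*0 = (I + I)*0 = (2*I)*0 = 0)
d(58, -44)*((592 - 9) + N) = 0*((592 - 9) - 158) = 0*(583 - 158) = 0*425 = 0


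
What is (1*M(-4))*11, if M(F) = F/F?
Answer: 11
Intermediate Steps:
M(F) = 1
(1*M(-4))*11 = (1*1)*11 = 1*11 = 11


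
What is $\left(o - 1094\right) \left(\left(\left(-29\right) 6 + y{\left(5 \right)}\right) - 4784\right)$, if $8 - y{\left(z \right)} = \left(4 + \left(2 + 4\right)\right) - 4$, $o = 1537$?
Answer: $-2195508$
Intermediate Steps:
$y{\left(z \right)} = 2$ ($y{\left(z \right)} = 8 - \left(\left(4 + \left(2 + 4\right)\right) - 4\right) = 8 - \left(\left(4 + 6\right) - 4\right) = 8 - \left(10 - 4\right) = 8 - 6 = 2$)
$\left(o - 1094\right) \left(\left(\left(-29\right) 6 + y{\left(5 \right)}\right) - 4784\right) = \left(1537 - 1094\right) \left(\left(\left(-29\right) 6 + 2\right) - 4784\right) = 443 \left(\left(-174 + 2\right) - 4784\right) = 443 \left(-172 - 4784\right) = 443 \left(-4956\right) = -2195508$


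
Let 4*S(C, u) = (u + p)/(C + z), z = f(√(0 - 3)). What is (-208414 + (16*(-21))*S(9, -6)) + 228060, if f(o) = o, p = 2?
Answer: 19682 - 4*I*√3 ≈ 19682.0 - 6.9282*I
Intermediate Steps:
z = I*√3 (z = √(0 - 3) = √(-3) = I*√3 ≈ 1.732*I)
S(C, u) = (2 + u)/(4*(C + I*√3)) (S(C, u) = ((u + 2)/(C + I*√3))/4 = ((2 + u)/(C + I*√3))/4 = (2 + u)/(4*(C + I*√3)))
(-208414 + (16*(-21))*S(9, -6)) + 228060 = (-208414 + (16*(-21))*((2 - 6)/(4*(9 + I*√3)))) + 228060 = (-208414 - 84*(-4)/(9 + I*√3)) + 228060 = (-208414 - (-336)/(9 + I*√3)) + 228060 = (-208414 + 336/(9 + I*√3)) + 228060 = 19646 + 336/(9 + I*√3)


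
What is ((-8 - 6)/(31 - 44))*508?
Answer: 7112/13 ≈ 547.08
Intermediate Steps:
((-8 - 6)/(31 - 44))*508 = -14/(-13)*508 = -14*(-1/13)*508 = (14/13)*508 = 7112/13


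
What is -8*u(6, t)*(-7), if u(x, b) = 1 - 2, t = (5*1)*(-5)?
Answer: -56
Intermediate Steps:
t = -25 (t = 5*(-5) = -25)
u(x, b) = -1
-8*u(6, t)*(-7) = -8*(-1)*(-7) = 8*(-7) = -56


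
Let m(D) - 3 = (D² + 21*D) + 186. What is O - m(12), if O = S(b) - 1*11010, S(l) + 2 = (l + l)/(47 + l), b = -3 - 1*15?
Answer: -336349/29 ≈ -11598.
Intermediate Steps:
m(D) = 189 + D² + 21*D (m(D) = 3 + ((D² + 21*D) + 186) = 3 + (186 + D² + 21*D) = 189 + D² + 21*D)
b = -18 (b = -3 - 15 = -18)
S(l) = -2 + 2*l/(47 + l) (S(l) = -2 + (l + l)/(47 + l) = -2 + (2*l)/(47 + l) = -2 + 2*l/(47 + l))
O = -319384/29 (O = -94/(47 - 18) - 1*11010 = -94/29 - 11010 = -319384/29 ≈ -11013.)
O - m(12) = -319384/29 - (189 + 12² + 21*12) = -319384/29 - (189 + 144 + 252) = -319384/29 - 1*585 = -319384/29 - 585 = -336349/29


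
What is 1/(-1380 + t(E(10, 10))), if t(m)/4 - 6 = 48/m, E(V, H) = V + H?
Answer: -5/6732 ≈ -0.00074272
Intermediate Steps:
E(V, H) = H + V
t(m) = 24 + 192/m (t(m) = 24 + 4*(48/m) = 24 + 192/m)
1/(-1380 + t(E(10, 10))) = 1/(-1380 + (24 + 192/(10 + 10))) = 1/(-1380 + (24 + 192/20)) = 1/(-1380 + (24 + 192*(1/20))) = 1/(-1380 + (24 + 48/5)) = 1/(-1380 + 168/5) = 1/(-6732/5) = -5/6732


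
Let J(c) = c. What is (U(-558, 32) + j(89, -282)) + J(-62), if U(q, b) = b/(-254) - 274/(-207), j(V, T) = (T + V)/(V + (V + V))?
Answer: -143951707/2339721 ≈ -61.525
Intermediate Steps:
j(V, T) = (T + V)/(3*V) (j(V, T) = (T + V)/(V + 2*V) = (T + V)/((3*V)) = (T + V)*(1/(3*V)) = (T + V)/(3*V))
U(q, b) = 274/207 - b/254 (U(q, b) = b*(-1/254) - 274*(-1/207) = -b/254 + 274/207 = 274/207 - b/254)
(U(-558, 32) + j(89, -282)) + J(-62) = ((274/207 - 1/254*32) + (⅓)*(-282 + 89)/89) - 62 = ((274/207 - 16/127) + (⅓)*(1/89)*(-193)) - 62 = (31486/26289 - 193/267) - 62 = 1110995/2339721 - 62 = -143951707/2339721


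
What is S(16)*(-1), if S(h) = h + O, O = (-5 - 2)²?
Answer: -65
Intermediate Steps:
O = 49 (O = (-7)² = 49)
S(h) = 49 + h (S(h) = h + 49 = 49 + h)
S(16)*(-1) = (49 + 16)*(-1) = 65*(-1) = -65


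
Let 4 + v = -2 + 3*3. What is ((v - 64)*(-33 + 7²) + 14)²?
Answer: 925444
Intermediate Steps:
v = 3 (v = -4 + (-2 + 3*3) = -4 + (-2 + 9) = -4 + 7 = 3)
((v - 64)*(-33 + 7²) + 14)² = ((3 - 64)*(-33 + 7²) + 14)² = (-61*(-33 + 49) + 14)² = (-61*16 + 14)² = (-976 + 14)² = (-962)² = 925444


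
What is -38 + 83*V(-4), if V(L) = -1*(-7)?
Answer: 543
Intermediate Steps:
V(L) = 7
-38 + 83*V(-4) = -38 + 83*7 = -38 + 581 = 543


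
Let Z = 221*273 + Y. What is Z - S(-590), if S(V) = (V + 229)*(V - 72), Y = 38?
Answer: -178611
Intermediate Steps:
S(V) = (-72 + V)*(229 + V) (S(V) = (229 + V)*(-72 + V) = (-72 + V)*(229 + V))
Z = 60371 (Z = 221*273 + 38 = 60333 + 38 = 60371)
Z - S(-590) = 60371 - (-16488 + (-590)² + 157*(-590)) = 60371 - (-16488 + 348100 - 92630) = 60371 - 1*238982 = 60371 - 238982 = -178611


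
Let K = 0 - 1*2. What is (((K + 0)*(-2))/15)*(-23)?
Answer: -92/15 ≈ -6.1333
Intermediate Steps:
K = -2 (K = 0 - 2 = -2)
(((K + 0)*(-2))/15)*(-23) = (((-2 + 0)*(-2))/15)*(-23) = (-2*(-2)*(1/15))*(-23) = (4*(1/15))*(-23) = (4/15)*(-23) = -92/15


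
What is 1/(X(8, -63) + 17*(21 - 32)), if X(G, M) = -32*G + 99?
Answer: -1/344 ≈ -0.0029070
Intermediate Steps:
X(G, M) = 99 - 32*G
1/(X(8, -63) + 17*(21 - 32)) = 1/((99 - 32*8) + 17*(21 - 32)) = 1/((99 - 256) + 17*(-11)) = 1/(-157 - 187) = 1/(-344) = -1/344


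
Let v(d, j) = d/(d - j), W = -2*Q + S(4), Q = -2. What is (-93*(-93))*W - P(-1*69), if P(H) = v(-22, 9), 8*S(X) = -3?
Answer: 7775275/248 ≈ 31352.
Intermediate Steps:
S(X) = -3/8 (S(X) = (⅛)*(-3) = -3/8)
W = 29/8 (W = -2*(-2) - 3/8 = 4 - 3/8 = 29/8 ≈ 3.6250)
P(H) = 22/31 (P(H) = -22/(-22 - 1*9) = -22/(-22 - 9) = -22/(-31) = -22*(-1/31) = 22/31)
(-93*(-93))*W - P(-1*69) = -93*(-93)*(29/8) - 1*22/31 = 8649*(29/8) - 22/31 = 250821/8 - 22/31 = 7775275/248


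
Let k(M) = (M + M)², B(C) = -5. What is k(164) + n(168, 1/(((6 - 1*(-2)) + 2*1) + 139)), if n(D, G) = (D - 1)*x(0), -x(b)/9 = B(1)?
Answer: 115099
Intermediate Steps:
k(M) = 4*M² (k(M) = (2*M)² = 4*M²)
x(b) = 45 (x(b) = -9*(-5) = 45)
n(D, G) = -45 + 45*D (n(D, G) = (D - 1)*45 = (-1 + D)*45 = -45 + 45*D)
k(164) + n(168, 1/(((6 - 1*(-2)) + 2*1) + 139)) = 4*164² + (-45 + 45*168) = 4*26896 + (-45 + 7560) = 107584 + 7515 = 115099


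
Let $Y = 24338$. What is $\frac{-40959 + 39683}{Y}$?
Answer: $- \frac{638}{12169} \approx -0.052428$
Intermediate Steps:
$\frac{-40959 + 39683}{Y} = \frac{-40959 + 39683}{24338} = \left(-1276\right) \frac{1}{24338} = - \frac{638}{12169}$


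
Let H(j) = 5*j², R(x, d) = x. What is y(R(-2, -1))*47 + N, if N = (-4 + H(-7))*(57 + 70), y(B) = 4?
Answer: 30795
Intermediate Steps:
N = 30607 (N = (-4 + 5*(-7)²)*(57 + 70) = (-4 + 5*49)*127 = (-4 + 245)*127 = 241*127 = 30607)
y(R(-2, -1))*47 + N = 4*47 + 30607 = 188 + 30607 = 30795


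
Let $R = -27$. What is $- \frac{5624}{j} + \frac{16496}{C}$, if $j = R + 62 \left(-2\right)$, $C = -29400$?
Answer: $\frac{20356838}{554925} \approx 36.684$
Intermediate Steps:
$j = -151$ ($j = -27 + 62 \left(-2\right) = -27 - 124 = -151$)
$- \frac{5624}{j} + \frac{16496}{C} = - \frac{5624}{-151} + \frac{16496}{-29400} = \left(-5624\right) \left(- \frac{1}{151}\right) + 16496 \left(- \frac{1}{29400}\right) = \frac{5624}{151} - \frac{2062}{3675} = \frac{20356838}{554925}$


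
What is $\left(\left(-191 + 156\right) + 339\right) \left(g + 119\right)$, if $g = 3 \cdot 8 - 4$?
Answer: $42256$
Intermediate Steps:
$g = 20$ ($g = 24 - 4 = 20$)
$\left(\left(-191 + 156\right) + 339\right) \left(g + 119\right) = \left(\left(-191 + 156\right) + 339\right) \left(20 + 119\right) = \left(-35 + 339\right) 139 = 304 \cdot 139 = 42256$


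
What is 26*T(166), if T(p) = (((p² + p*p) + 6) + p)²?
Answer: 79464337056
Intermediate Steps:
T(p) = (6 + p + 2*p²)² (T(p) = (((p² + p²) + 6) + p)² = ((2*p² + 6) + p)² = ((6 + 2*p²) + p)² = (6 + p + 2*p²)²)
26*T(166) = 26*(6 + 166 + 2*166²)² = 26*(6 + 166 + 2*27556)² = 26*(6 + 166 + 55112)² = 26*55284² = 26*3056320656 = 79464337056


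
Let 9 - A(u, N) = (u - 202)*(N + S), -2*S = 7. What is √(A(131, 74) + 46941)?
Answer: √207822/2 ≈ 227.94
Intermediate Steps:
S = -7/2 (S = -½*7 = -7/2 ≈ -3.5000)
A(u, N) = 9 - (-202 + u)*(-7/2 + N) (A(u, N) = 9 - (u - 202)*(N - 7/2) = 9 - (-202 + u)*(-7/2 + N))
√(A(131, 74) + 46941) = √((-698 + 202*74 + (7/2)*131 - 1*74*131) + 46941) = √((-698 + 14948 + 917/2 - 9694) + 46941) = √(10029/2 + 46941) = √(103911/2) = √207822/2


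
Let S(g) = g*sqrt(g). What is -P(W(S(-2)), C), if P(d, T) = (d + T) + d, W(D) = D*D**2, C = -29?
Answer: 29 - 32*I*sqrt(2) ≈ 29.0 - 45.255*I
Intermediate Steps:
S(g) = g**(3/2)
W(D) = D**3
P(d, T) = T + 2*d (P(d, T) = (T + d) + d = T + 2*d)
-P(W(S(-2)), C) = -(-29 + 2*((-2)**(3/2))**3) = -(-29 + 2*(-2*I*sqrt(2))**3) = -(-29 + 2*(16*I*sqrt(2))) = -(-29 + 32*I*sqrt(2)) = 29 - 32*I*sqrt(2)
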